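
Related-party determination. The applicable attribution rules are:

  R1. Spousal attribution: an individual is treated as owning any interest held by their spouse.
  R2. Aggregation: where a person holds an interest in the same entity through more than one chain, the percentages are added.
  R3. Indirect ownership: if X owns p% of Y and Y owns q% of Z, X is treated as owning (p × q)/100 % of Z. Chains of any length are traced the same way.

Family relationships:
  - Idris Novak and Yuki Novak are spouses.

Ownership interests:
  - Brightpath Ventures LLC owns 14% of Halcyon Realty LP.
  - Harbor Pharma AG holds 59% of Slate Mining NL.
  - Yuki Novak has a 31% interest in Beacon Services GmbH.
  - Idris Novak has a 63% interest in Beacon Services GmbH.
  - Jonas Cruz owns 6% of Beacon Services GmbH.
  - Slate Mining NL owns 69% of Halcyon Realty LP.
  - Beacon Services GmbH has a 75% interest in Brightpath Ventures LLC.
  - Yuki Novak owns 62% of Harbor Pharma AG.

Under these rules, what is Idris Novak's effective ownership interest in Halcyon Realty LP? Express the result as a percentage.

By spousal attribution (R1), Idris Novak is treated as also owning Yuki Novak's interest in Beacon Services GmbH, giving 63% + 31% = 94%.
By spousal attribution (R1), Idris Novak is treated as owning Yuki Novak's 62% interest in Harbor Pharma AG.
Chain via Beacon Services GmbH → Brightpath Ventures LLC (R3): 94% × 75% × 14% = 9.87% of Halcyon Realty LP.
Chain via Harbor Pharma AG → Slate Mining NL (R3): 62% × 59% × 69% = 25.2402% of Halcyon Realty LP.
Aggregating (R2): 9.87% + 25.2402% = 35.1102%.

35.1102%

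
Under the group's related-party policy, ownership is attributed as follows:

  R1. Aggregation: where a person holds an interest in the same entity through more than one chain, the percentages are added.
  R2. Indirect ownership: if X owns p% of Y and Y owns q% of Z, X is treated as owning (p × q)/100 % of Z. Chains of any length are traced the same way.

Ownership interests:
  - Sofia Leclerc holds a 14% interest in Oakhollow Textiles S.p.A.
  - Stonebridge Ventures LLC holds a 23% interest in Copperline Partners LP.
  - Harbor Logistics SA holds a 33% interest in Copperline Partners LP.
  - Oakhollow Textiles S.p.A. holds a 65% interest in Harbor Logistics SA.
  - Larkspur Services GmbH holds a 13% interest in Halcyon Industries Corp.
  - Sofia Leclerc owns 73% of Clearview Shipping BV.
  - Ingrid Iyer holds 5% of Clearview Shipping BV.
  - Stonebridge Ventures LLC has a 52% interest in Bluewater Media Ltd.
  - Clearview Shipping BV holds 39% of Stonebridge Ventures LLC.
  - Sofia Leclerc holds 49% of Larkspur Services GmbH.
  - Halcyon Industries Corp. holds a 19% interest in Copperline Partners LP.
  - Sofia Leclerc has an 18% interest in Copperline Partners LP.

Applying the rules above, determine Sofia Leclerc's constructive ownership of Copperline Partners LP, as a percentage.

Chain via Oakhollow Textiles S.p.A. → Harbor Logistics SA (R2): 14% × 65% × 33% = 3.003% of Copperline Partners LP.
Chain via Larkspur Services GmbH → Halcyon Industries Corp. (R2): 49% × 13% × 19% = 1.2103% of Copperline Partners LP.
Chain via Clearview Shipping BV → Stonebridge Ventures LLC (R2): 73% × 39% × 23% = 6.5481% of Copperline Partners LP.
Direct interest in Copperline Partners LP: 18%.
Aggregating (R1): 3.003% + 1.2103% + 6.5481% + 18% = 28.7614%.

28.7614%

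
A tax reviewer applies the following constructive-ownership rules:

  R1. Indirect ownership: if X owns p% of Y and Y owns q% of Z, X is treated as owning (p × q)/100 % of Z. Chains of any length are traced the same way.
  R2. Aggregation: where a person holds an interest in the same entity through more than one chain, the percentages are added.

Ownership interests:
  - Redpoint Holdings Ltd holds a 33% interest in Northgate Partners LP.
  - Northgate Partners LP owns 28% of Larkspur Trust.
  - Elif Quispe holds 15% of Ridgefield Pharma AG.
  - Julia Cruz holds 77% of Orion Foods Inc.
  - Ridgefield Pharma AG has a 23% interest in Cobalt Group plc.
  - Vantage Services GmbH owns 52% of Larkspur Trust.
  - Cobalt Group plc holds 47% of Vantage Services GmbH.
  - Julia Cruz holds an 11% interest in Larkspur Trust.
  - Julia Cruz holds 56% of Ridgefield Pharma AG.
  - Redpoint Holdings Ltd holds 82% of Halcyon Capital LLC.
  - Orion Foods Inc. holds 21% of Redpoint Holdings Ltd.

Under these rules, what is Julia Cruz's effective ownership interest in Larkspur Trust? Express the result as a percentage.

15.64198%

Chain via Orion Foods Inc. → Redpoint Holdings Ltd → Northgate Partners LP (R1): 77% × 21% × 33% × 28% = 1.494108% of Larkspur Trust.
Chain via Ridgefield Pharma AG → Cobalt Group plc → Vantage Services GmbH (R1): 56% × 23% × 47% × 52% = 3.147872% of Larkspur Trust.
Direct interest in Larkspur Trust: 11%.
Aggregating (R2): 1.494108% + 3.147872% + 11% = 15.64198%.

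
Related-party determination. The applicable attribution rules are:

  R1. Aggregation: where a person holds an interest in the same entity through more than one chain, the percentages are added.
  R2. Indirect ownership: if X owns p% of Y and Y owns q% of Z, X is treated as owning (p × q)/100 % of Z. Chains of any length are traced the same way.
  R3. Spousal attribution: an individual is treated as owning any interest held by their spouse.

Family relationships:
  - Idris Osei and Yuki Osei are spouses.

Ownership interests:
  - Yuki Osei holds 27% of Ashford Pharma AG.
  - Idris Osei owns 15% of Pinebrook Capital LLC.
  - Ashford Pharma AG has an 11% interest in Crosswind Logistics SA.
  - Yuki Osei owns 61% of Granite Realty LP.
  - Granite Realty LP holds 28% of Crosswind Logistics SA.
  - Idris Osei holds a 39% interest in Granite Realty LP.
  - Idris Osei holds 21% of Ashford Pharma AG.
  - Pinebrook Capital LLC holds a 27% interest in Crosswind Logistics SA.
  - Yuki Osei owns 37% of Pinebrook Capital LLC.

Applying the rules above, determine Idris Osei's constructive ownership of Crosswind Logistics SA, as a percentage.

47.32%

By spousal attribution (R3), Idris Osei is treated as also owning Yuki Osei's interest in Granite Realty LP, giving 39% + 61% = 100%.
By spousal attribution (R3), Idris Osei is treated as also owning Yuki Osei's interest in Pinebrook Capital LLC, giving 15% + 37% = 52%.
By spousal attribution (R3), Idris Osei is treated as also owning Yuki Osei's interest in Ashford Pharma AG, giving 21% + 27% = 48%.
Chain via Granite Realty LP (R2): 100% × 28% = 28% of Crosswind Logistics SA.
Chain via Pinebrook Capital LLC (R2): 52% × 27% = 14.04% of Crosswind Logistics SA.
Chain via Ashford Pharma AG (R2): 48% × 11% = 5.28% of Crosswind Logistics SA.
Aggregating (R1): 28% + 14.04% + 5.28% = 47.32%.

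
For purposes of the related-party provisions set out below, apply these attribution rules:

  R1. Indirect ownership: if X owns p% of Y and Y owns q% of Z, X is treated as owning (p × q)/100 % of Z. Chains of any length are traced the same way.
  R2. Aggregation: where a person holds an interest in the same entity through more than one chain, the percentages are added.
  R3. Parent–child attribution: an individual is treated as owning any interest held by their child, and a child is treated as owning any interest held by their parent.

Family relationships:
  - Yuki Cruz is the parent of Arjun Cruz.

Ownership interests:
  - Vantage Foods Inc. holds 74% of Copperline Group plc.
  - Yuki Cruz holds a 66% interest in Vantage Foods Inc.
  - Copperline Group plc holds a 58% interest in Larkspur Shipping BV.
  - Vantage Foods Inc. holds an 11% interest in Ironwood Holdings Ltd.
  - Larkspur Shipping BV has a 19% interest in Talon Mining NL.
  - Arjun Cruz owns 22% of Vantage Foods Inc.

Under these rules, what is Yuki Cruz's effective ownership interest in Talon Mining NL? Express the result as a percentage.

7.176224%

By parent–child attribution (R3), Yuki Cruz is treated as also owning Arjun Cruz's interest in Vantage Foods Inc, giving 66% + 22% = 88%.
Chain via Vantage Foods Inc. → Copperline Group plc → Larkspur Shipping BV (R1): 88% × 74% × 58% × 19% = 7.176224% of Talon Mining NL.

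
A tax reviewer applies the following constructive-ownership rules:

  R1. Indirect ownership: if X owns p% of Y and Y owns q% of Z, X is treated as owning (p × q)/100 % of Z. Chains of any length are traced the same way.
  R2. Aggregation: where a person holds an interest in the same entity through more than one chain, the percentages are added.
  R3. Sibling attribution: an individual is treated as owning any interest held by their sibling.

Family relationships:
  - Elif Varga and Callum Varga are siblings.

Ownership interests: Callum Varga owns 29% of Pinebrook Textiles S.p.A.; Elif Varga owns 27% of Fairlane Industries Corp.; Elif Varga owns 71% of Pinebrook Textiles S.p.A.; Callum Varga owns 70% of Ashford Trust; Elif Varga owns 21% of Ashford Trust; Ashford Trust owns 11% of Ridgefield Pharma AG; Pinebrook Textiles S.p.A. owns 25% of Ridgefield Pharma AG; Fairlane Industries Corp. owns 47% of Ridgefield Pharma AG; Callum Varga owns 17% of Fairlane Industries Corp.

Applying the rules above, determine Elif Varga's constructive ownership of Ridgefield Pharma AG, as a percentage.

By sibling attribution (R3), Elif Varga is treated as also owning Callum Varga's interest in Fairlane Industries Corp, giving 27% + 17% = 44%.
By sibling attribution (R3), Elif Varga is treated as also owning Callum Varga's interest in Pinebrook Textiles S.p.A, giving 71% + 29% = 100%.
By sibling attribution (R3), Elif Varga is treated as also owning Callum Varga's interest in Ashford Trust, giving 21% + 70% = 91%.
Chain via Fairlane Industries Corp. (R1): 44% × 47% = 20.68% of Ridgefield Pharma AG.
Chain via Pinebrook Textiles S.p.A. (R1): 100% × 25% = 25% of Ridgefield Pharma AG.
Chain via Ashford Trust (R1): 91% × 11% = 10.01% of Ridgefield Pharma AG.
Aggregating (R2): 20.68% + 25% + 10.01% = 55.69%.

55.69%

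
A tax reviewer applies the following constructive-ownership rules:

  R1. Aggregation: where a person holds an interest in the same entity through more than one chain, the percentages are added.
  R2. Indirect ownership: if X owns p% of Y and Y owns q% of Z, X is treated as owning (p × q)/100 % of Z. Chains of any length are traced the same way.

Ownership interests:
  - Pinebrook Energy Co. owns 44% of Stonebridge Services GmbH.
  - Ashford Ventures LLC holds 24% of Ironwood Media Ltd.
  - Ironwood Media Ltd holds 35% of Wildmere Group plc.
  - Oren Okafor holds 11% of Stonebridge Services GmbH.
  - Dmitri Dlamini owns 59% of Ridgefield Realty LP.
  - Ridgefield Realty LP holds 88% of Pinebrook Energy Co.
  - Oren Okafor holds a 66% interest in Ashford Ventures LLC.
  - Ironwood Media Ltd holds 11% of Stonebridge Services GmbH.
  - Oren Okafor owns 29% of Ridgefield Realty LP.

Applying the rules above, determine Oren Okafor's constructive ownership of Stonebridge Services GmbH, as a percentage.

23.9712%

Chain via Ridgefield Realty LP → Pinebrook Energy Co. (R2): 29% × 88% × 44% = 11.2288% of Stonebridge Services GmbH.
Chain via Ashford Ventures LLC → Ironwood Media Ltd (R2): 66% × 24% × 11% = 1.7424% of Stonebridge Services GmbH.
Direct interest in Stonebridge Services GmbH: 11%.
Aggregating (R1): 11.2288% + 1.7424% + 11% = 23.9712%.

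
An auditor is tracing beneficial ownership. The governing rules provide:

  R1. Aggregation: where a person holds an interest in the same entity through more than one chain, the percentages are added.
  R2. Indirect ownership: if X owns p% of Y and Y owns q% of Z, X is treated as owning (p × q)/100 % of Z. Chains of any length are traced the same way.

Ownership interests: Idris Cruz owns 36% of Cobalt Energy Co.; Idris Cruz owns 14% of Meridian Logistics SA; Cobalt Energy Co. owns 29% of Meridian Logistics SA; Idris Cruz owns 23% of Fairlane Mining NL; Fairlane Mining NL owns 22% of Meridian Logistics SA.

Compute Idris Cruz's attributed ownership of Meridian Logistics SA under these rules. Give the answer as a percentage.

29.5%

Chain via Cobalt Energy Co. (R2): 36% × 29% = 10.44% of Meridian Logistics SA.
Chain via Fairlane Mining NL (R2): 23% × 22% = 5.06% of Meridian Logistics SA.
Direct interest in Meridian Logistics SA: 14%.
Aggregating (R1): 10.44% + 5.06% + 14% = 29.5%.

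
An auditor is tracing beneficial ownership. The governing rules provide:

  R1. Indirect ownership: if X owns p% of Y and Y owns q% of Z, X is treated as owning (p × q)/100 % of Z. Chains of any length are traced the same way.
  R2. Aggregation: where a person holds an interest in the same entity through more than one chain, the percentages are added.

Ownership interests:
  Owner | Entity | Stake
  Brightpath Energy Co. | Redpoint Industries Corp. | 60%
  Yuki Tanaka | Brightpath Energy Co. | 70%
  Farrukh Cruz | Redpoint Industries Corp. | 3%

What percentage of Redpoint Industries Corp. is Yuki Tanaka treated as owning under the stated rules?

42%

Chain via Brightpath Energy Co. (R1): 70% × 60% = 42% of Redpoint Industries Corp.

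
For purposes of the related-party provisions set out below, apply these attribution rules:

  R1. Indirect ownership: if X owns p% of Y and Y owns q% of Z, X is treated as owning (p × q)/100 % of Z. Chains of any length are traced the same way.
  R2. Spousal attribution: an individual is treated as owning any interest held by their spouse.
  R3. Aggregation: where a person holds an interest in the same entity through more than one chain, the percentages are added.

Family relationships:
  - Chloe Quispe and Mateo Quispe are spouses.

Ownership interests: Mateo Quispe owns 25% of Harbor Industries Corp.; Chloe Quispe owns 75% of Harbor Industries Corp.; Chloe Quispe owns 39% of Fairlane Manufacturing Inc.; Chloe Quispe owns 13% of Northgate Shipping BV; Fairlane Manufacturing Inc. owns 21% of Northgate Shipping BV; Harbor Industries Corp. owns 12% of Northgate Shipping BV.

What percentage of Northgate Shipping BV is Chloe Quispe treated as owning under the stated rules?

33.19%

By spousal attribution (R2), Chloe Quispe is treated as also owning Mateo Quispe's interest in Harbor Industries Corp, giving 75% + 25% = 100%.
Chain via Fairlane Manufacturing Inc. (R1): 39% × 21% = 8.19% of Northgate Shipping BV.
Chain via Harbor Industries Corp. (R1): 100% × 12% = 12% of Northgate Shipping BV.
Direct interest in Northgate Shipping BV: 13%.
Aggregating (R3): 8.19% + 12% + 13% = 33.19%.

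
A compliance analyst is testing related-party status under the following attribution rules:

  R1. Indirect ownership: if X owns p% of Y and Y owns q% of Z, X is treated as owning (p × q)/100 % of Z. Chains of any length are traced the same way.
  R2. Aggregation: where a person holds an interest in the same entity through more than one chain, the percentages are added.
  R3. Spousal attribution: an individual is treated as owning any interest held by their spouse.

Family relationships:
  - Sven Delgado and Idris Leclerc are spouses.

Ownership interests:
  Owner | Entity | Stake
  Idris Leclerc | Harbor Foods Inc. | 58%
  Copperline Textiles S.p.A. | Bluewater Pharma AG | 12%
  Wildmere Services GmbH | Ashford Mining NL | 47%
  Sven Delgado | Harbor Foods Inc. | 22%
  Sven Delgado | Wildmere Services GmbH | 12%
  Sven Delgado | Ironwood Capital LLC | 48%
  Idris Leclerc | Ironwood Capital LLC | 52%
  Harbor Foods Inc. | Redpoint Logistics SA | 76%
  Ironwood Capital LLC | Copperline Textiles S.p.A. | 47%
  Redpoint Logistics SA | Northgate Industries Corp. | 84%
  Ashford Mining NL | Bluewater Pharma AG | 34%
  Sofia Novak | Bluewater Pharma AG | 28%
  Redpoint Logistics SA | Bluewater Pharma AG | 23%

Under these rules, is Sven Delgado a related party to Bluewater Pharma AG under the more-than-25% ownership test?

By spousal attribution (R3), Sven Delgado is treated as also owning Idris Leclerc's interest in Harbor Foods Inc, giving 22% + 58% = 80%.
By spousal attribution (R3), Sven Delgado is treated as also owning Idris Leclerc's interest in Ironwood Capital LLC, giving 48% + 52% = 100%.
Chain via Wildmere Services GmbH → Ashford Mining NL (R1): 12% × 47% × 34% = 1.9176% of Bluewater Pharma AG.
Chain via Harbor Foods Inc. → Redpoint Logistics SA (R1): 80% × 76% × 23% = 13.984% of Bluewater Pharma AG.
Chain via Ironwood Capital LLC → Copperline Textiles S.p.A. (R1): 100% × 47% × 12% = 5.64% of Bluewater Pharma AG.
Aggregating (R2): 1.9176% + 13.984% + 5.64% = 21.5416%.
21.5416% does not exceed the 25% threshold, so Sven is not a related party to Bluewater Pharma AG.

No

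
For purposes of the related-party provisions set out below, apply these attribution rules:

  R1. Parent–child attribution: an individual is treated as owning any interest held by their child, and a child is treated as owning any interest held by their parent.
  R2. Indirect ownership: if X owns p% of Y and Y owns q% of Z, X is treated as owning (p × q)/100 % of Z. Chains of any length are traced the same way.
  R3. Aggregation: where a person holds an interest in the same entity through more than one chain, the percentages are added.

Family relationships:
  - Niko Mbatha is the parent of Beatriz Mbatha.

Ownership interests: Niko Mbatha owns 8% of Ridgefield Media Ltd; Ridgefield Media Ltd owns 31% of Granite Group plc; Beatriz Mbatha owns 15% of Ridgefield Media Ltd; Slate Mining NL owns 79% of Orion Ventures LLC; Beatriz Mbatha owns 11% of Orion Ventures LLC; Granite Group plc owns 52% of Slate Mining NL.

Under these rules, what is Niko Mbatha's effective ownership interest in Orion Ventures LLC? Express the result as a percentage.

13.929004%

By parent–child attribution (R1), Niko Mbatha is treated as also owning Beatriz Mbatha's interest in Ridgefield Media Ltd, giving 8% + 15% = 23%.
By parent–child attribution (R1), Niko Mbatha is treated as owning Beatriz Mbatha's 11% interest in Orion Ventures LLC.
Chain via Ridgefield Media Ltd → Granite Group plc → Slate Mining NL (R2): 23% × 31% × 52% × 79% = 2.929004% of Orion Ventures LLC.
Direct interest in Orion Ventures LLC: 11%.
Aggregating (R3): 2.929004% + 11% = 13.929004%.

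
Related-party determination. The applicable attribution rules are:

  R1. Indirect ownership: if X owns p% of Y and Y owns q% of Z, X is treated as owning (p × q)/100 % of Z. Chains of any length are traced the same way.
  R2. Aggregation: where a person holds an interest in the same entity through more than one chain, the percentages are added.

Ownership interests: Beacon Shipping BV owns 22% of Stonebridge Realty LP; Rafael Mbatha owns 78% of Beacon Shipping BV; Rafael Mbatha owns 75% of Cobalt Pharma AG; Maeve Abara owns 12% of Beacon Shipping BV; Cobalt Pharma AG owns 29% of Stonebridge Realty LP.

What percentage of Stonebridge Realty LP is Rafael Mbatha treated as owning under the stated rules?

38.91%

Chain via Beacon Shipping BV (R1): 78% × 22% = 17.16% of Stonebridge Realty LP.
Chain via Cobalt Pharma AG (R1): 75% × 29% = 21.75% of Stonebridge Realty LP.
Aggregating (R2): 17.16% + 21.75% = 38.91%.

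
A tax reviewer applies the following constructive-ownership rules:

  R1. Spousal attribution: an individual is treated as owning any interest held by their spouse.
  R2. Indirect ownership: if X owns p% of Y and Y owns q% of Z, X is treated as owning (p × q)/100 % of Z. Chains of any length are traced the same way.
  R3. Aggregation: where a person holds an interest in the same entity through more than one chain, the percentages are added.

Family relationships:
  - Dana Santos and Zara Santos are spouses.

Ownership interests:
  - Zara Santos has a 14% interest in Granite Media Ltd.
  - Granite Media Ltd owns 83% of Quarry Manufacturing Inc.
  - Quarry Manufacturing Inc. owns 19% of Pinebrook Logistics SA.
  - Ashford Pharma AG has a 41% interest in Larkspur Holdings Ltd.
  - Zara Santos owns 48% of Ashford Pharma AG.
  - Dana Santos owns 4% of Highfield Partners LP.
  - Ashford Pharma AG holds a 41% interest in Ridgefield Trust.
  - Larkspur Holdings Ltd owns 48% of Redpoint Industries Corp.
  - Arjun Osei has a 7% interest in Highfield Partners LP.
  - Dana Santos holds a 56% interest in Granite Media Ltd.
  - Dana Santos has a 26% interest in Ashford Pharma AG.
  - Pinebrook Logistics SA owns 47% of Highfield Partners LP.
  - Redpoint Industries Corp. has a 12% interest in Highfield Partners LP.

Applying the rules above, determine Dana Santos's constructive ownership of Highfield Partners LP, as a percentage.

10.935914%

By spousal attribution (R1), Dana Santos is treated as also owning Zara Santos's interest in Granite Media Ltd, giving 56% + 14% = 70%.
By spousal attribution (R1), Dana Santos is treated as also owning Zara Santos's interest in Ashford Pharma AG, giving 26% + 48% = 74%.
Chain via Granite Media Ltd → Quarry Manufacturing Inc. → Pinebrook Logistics SA (R2): 70% × 83% × 19% × 47% = 5.18833% of Highfield Partners LP.
Chain via Ashford Pharma AG → Larkspur Holdings Ltd → Redpoint Industries Corp. (R2): 74% × 41% × 48% × 12% = 1.747584% of Highfield Partners LP.
Direct interest in Highfield Partners LP: 4%.
Aggregating (R3): 5.18833% + 1.747584% + 4% = 10.935914%.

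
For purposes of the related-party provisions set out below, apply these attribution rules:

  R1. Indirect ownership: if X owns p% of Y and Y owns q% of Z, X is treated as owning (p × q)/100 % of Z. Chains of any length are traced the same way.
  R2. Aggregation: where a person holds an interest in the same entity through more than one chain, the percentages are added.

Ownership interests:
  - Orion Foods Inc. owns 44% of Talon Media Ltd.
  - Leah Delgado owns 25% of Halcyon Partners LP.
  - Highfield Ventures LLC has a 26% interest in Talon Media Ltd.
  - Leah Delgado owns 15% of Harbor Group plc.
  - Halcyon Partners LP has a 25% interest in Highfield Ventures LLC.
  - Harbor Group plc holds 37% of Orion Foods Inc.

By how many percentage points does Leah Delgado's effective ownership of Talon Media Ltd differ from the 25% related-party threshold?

Chain via Halcyon Partners LP → Highfield Ventures LLC (R1): 25% × 25% × 26% = 1.625% of Talon Media Ltd.
Chain via Harbor Group plc → Orion Foods Inc. (R1): 15% × 37% × 44% = 2.442% of Talon Media Ltd.
Aggregating (R2): 1.625% + 2.442% = 4.067%.
4.067% falls short of the 25% threshold by 20.933 percentage points.

20.933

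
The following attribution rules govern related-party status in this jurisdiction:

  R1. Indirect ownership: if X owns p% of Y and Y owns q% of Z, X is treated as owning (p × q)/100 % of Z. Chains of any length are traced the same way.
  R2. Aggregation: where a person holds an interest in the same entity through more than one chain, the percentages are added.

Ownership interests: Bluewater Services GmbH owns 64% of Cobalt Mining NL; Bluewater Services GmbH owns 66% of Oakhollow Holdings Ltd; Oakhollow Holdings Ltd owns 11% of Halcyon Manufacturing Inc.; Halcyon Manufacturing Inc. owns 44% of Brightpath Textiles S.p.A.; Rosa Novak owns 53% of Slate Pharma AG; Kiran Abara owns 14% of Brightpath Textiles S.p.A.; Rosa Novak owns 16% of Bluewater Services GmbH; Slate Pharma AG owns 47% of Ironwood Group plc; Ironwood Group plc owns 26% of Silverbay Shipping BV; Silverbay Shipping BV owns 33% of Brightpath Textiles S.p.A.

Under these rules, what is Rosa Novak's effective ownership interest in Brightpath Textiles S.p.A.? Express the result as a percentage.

2.648382%

Chain via Slate Pharma AG → Ironwood Group plc → Silverbay Shipping BV (R1): 53% × 47% × 26% × 33% = 2.137278% of Brightpath Textiles S.p.A.
Chain via Bluewater Services GmbH → Oakhollow Holdings Ltd → Halcyon Manufacturing Inc. (R1): 16% × 66% × 11% × 44% = 0.511104% of Brightpath Textiles S.p.A.
Aggregating (R2): 2.137278% + 0.511104% = 2.648382%.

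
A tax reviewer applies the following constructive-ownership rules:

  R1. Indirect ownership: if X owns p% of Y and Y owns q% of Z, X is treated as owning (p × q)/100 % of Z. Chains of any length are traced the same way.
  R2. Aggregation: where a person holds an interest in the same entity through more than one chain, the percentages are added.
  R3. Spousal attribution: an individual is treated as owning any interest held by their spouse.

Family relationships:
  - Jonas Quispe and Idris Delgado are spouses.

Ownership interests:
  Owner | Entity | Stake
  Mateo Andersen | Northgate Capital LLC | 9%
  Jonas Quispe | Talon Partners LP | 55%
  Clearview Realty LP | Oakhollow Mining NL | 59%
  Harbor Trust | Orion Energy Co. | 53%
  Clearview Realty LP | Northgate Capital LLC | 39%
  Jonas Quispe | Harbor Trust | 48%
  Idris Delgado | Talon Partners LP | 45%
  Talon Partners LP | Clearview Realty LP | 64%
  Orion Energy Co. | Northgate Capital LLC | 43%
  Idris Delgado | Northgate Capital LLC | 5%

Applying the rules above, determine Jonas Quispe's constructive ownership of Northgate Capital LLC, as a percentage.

40.8992%

By spousal attribution (R3), Jonas Quispe is treated as also owning Idris Delgado's interest in Talon Partners LP, giving 55% + 45% = 100%.
By spousal attribution (R3), Jonas Quispe is treated as owning Idris Delgado's 5% interest in Northgate Capital LLC.
Chain via Talon Partners LP → Clearview Realty LP (R1): 100% × 64% × 39% = 24.96% of Northgate Capital LLC.
Chain via Harbor Trust → Orion Energy Co. (R1): 48% × 53% × 43% = 10.9392% of Northgate Capital LLC.
Direct interest in Northgate Capital LLC: 5%.
Aggregating (R2): 24.96% + 10.9392% + 5% = 40.8992%.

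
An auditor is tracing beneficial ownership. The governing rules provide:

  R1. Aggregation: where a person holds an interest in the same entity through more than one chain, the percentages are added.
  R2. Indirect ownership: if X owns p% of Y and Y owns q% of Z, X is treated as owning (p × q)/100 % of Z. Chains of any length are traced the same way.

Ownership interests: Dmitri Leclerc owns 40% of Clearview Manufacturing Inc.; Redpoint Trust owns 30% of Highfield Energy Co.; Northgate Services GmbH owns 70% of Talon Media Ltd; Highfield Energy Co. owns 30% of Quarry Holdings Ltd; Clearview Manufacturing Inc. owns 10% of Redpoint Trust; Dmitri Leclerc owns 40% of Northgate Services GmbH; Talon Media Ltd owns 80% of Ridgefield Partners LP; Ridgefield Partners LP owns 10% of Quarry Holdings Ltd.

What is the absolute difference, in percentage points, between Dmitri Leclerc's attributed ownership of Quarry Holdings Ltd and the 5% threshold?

2.4

Chain via Clearview Manufacturing Inc. → Redpoint Trust → Highfield Energy Co. (R2): 40% × 10% × 30% × 30% = 0.36% of Quarry Holdings Ltd.
Chain via Northgate Services GmbH → Talon Media Ltd → Ridgefield Partners LP (R2): 40% × 70% × 80% × 10% = 2.24% of Quarry Holdings Ltd.
Aggregating (R1): 0.36% + 2.24% = 2.6%.
2.6% falls short of the 5% threshold by 2.4 percentage points.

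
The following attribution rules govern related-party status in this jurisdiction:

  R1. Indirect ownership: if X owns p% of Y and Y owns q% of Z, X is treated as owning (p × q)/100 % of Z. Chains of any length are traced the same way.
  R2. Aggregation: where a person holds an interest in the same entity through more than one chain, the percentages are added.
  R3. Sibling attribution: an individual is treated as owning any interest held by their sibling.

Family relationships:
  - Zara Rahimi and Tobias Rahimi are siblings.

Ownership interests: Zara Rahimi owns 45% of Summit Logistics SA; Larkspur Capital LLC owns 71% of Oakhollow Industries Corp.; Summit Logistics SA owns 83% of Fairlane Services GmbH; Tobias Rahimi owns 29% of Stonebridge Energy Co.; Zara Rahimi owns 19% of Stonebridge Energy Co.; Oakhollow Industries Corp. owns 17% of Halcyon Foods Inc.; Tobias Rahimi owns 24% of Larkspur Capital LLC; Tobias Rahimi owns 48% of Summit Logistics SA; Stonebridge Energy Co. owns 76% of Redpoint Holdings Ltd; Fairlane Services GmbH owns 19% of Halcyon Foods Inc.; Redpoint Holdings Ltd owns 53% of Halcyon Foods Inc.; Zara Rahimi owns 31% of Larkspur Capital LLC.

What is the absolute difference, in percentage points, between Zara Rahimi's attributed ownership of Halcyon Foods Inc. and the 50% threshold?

By sibling attribution (R3), Zara Rahimi is treated as also owning Tobias Rahimi's interest in Stonebridge Energy Co, giving 19% + 29% = 48%.
By sibling attribution (R3), Zara Rahimi is treated as also owning Tobias Rahimi's interest in Summit Logistics SA, giving 45% + 48% = 93%.
By sibling attribution (R3), Zara Rahimi is treated as also owning Tobias Rahimi's interest in Larkspur Capital LLC, giving 31% + 24% = 55%.
Chain via Stonebridge Energy Co. → Redpoint Holdings Ltd (R1): 48% × 76% × 53% = 19.3344% of Halcyon Foods Inc.
Chain via Summit Logistics SA → Fairlane Services GmbH (R1): 93% × 83% × 19% = 14.6661% of Halcyon Foods Inc.
Chain via Larkspur Capital LLC → Oakhollow Industries Corp. (R1): 55% × 71% × 17% = 6.6385% of Halcyon Foods Inc.
Aggregating (R2): 19.3344% + 14.6661% + 6.6385% = 40.639%.
40.639% falls short of the 50% threshold by 9.361 percentage points.

9.361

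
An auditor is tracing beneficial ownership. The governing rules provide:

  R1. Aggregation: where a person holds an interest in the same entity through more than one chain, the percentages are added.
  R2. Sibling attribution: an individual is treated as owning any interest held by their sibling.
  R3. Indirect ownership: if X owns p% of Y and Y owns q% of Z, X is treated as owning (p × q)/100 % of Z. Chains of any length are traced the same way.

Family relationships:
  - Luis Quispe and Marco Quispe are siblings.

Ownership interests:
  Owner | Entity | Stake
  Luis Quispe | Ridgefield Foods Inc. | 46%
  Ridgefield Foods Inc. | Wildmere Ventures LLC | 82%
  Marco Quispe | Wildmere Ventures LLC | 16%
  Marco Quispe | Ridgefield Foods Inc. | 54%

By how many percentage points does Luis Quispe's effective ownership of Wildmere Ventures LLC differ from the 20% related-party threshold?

By sibling attribution (R2), Luis Quispe is treated as also owning Marco Quispe's interest in Ridgefield Foods Inc, giving 46% + 54% = 100%.
By sibling attribution (R2), Luis Quispe is treated as owning Marco Quispe's 16% interest in Wildmere Ventures LLC.
Chain via Ridgefield Foods Inc. (R3): 100% × 82% = 82% of Wildmere Ventures LLC.
Direct interest in Wildmere Ventures LLC: 16%.
Aggregating (R1): 82% + 16% = 98%.
98% exceeds the 20% threshold by 78 percentage points.

78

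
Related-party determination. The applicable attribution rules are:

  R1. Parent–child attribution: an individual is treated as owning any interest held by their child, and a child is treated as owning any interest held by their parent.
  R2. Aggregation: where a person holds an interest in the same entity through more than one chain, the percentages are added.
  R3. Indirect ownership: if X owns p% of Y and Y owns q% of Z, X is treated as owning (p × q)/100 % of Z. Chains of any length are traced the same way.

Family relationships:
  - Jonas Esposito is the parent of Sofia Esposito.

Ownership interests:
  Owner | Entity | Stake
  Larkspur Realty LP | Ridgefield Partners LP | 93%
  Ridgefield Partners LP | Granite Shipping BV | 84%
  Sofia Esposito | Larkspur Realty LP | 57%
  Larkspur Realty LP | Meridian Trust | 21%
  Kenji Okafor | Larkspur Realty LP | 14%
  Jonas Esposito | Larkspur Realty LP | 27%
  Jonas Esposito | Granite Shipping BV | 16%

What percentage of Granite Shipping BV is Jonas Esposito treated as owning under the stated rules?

By parent–child attribution (R1), Jonas Esposito is treated as also owning Sofia Esposito's interest in Larkspur Realty LP, giving 27% + 57% = 84%.
Chain via Larkspur Realty LP → Ridgefield Partners LP (R3): 84% × 93% × 84% = 65.6208% of Granite Shipping BV.
Direct interest in Granite Shipping BV: 16%.
Aggregating (R2): 65.6208% + 16% = 81.6208%.

81.6208%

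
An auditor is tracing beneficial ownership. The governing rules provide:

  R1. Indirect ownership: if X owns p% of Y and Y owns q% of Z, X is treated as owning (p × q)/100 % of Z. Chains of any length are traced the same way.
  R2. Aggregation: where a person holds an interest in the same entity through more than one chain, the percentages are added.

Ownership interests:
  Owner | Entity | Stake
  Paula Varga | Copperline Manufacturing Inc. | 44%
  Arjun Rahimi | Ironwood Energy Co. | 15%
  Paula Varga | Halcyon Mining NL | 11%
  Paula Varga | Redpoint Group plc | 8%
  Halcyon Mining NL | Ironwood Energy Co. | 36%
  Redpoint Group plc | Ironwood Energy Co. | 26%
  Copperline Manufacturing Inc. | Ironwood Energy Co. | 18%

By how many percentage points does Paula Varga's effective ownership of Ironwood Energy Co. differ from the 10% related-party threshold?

3.96

Chain via Copperline Manufacturing Inc. (R1): 44% × 18% = 7.92% of Ironwood Energy Co.
Chain via Halcyon Mining NL (R1): 11% × 36% = 3.96% of Ironwood Energy Co.
Chain via Redpoint Group plc (R1): 8% × 26% = 2.08% of Ironwood Energy Co.
Aggregating (R2): 7.92% + 3.96% + 2.08% = 13.96%.
13.96% exceeds the 10% threshold by 3.96 percentage points.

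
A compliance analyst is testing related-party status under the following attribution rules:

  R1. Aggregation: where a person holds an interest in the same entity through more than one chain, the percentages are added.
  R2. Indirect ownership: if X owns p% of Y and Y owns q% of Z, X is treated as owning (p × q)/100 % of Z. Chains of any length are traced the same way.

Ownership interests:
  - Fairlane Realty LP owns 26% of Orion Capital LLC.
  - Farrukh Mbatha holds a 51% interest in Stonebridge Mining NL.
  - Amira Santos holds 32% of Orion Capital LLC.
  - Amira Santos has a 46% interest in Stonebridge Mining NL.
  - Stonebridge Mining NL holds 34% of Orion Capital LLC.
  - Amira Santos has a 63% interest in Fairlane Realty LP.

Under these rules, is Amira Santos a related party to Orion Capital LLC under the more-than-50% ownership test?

Yes

Chain via Stonebridge Mining NL (R2): 46% × 34% = 15.64% of Orion Capital LLC.
Chain via Fairlane Realty LP (R2): 63% × 26% = 16.38% of Orion Capital LLC.
Direct interest in Orion Capital LLC: 32%.
Aggregating (R1): 15.64% + 16.38% + 32% = 64.02%.
64.02% exceeds the 50% threshold, so Amira is a related party to Orion Capital LLC.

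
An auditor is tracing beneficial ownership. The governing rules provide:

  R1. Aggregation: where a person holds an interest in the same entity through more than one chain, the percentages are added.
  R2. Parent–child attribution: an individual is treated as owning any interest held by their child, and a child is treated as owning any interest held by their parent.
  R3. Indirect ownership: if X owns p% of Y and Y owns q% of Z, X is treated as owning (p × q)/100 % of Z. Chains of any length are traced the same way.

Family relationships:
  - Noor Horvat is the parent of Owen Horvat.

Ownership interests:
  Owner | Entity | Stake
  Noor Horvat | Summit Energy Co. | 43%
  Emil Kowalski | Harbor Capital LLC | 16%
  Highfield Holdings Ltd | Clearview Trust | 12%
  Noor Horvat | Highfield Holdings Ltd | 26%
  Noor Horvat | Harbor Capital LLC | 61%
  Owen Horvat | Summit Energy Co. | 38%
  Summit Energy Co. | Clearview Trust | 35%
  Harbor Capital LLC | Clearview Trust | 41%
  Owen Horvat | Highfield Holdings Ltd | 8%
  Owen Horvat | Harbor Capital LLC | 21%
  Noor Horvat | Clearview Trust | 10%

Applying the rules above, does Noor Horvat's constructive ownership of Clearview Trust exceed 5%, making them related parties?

By parent–child attribution (R2), Noor Horvat is treated as also owning Owen Horvat's interest in Summit Energy Co, giving 43% + 38% = 81%.
By parent–child attribution (R2), Noor Horvat is treated as also owning Owen Horvat's interest in Harbor Capital LLC, giving 61% + 21% = 82%.
By parent–child attribution (R2), Noor Horvat is treated as also owning Owen Horvat's interest in Highfield Holdings Ltd, giving 26% + 8% = 34%.
Chain via Summit Energy Co. (R3): 81% × 35% = 28.35% of Clearview Trust.
Chain via Harbor Capital LLC (R3): 82% × 41% = 33.62% of Clearview Trust.
Chain via Highfield Holdings Ltd (R3): 34% × 12% = 4.08% of Clearview Trust.
Direct interest in Clearview Trust: 10%.
Aggregating (R1): 28.35% + 33.62% + 4.08% + 10% = 76.05%.
76.05% exceeds the 5% threshold, so Noor is a related party to Clearview Trust.

Yes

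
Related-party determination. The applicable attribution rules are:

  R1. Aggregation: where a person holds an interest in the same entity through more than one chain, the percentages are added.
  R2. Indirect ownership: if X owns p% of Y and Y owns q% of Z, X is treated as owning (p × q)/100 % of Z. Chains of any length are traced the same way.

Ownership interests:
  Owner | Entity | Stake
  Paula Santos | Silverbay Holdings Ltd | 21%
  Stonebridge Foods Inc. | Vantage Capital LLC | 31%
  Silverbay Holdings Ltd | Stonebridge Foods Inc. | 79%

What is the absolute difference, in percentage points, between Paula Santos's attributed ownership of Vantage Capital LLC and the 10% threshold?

Chain via Silverbay Holdings Ltd → Stonebridge Foods Inc. (R2): 21% × 79% × 31% = 5.1429% of Vantage Capital LLC.
5.1429% falls short of the 10% threshold by 4.8571 percentage points.

4.8571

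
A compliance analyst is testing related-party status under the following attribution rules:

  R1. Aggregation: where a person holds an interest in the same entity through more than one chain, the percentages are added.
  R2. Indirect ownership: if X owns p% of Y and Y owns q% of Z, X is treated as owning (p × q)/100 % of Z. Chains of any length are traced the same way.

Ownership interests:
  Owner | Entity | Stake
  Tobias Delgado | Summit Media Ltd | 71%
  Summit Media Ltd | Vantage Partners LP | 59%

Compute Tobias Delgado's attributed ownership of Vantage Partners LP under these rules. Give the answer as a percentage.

Chain via Summit Media Ltd (R2): 71% × 59% = 41.89% of Vantage Partners LP.

41.89%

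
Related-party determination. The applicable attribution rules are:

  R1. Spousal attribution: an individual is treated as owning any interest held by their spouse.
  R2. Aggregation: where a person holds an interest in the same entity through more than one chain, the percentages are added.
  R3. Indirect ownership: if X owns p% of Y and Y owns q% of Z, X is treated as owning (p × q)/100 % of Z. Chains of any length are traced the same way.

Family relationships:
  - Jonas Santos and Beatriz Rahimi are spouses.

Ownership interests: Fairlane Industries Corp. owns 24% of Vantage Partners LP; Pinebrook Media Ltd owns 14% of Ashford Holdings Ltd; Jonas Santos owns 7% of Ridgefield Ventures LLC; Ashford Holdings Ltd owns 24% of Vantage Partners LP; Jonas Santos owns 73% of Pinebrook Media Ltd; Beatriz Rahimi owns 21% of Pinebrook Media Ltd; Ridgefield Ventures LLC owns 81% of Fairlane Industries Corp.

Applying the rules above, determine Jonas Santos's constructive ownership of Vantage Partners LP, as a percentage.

By spousal attribution (R1), Jonas Santos is treated as also owning Beatriz Rahimi's interest in Pinebrook Media Ltd, giving 73% + 21% = 94%.
Chain via Ridgefield Ventures LLC → Fairlane Industries Corp. (R3): 7% × 81% × 24% = 1.3608% of Vantage Partners LP.
Chain via Pinebrook Media Ltd → Ashford Holdings Ltd (R3): 94% × 14% × 24% = 3.1584% of Vantage Partners LP.
Aggregating (R2): 1.3608% + 3.1584% = 4.5192%.

4.5192%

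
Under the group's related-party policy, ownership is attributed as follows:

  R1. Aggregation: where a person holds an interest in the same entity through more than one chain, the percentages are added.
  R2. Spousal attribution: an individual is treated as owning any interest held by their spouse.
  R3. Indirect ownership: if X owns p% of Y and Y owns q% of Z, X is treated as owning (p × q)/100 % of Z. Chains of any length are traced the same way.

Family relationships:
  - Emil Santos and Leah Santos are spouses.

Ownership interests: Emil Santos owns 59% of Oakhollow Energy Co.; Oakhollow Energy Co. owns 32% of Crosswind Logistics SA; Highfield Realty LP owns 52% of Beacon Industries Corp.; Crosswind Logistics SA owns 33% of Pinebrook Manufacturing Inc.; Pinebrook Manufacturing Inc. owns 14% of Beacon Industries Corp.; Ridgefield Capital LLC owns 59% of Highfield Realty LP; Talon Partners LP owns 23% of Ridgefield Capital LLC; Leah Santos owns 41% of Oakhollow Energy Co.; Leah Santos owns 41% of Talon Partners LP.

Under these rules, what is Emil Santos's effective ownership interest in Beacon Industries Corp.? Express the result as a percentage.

By spousal attribution (R2), Emil Santos is treated as also owning Leah Santos's interest in Oakhollow Energy Co, giving 59% + 41% = 100%.
By spousal attribution (R2), Emil Santos is treated as owning Leah Santos's 41% interest in Talon Partners LP.
Chain via Oakhollow Energy Co. → Crosswind Logistics SA → Pinebrook Manufacturing Inc. (R3): 100% × 32% × 33% × 14% = 1.4784% of Beacon Industries Corp.
Chain via Talon Partners LP → Ridgefield Capital LLC → Highfield Realty LP (R3): 41% × 23% × 59% × 52% = 2.893124% of Beacon Industries Corp.
Aggregating (R1): 1.4784% + 2.893124% = 4.371524%.

4.371524%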